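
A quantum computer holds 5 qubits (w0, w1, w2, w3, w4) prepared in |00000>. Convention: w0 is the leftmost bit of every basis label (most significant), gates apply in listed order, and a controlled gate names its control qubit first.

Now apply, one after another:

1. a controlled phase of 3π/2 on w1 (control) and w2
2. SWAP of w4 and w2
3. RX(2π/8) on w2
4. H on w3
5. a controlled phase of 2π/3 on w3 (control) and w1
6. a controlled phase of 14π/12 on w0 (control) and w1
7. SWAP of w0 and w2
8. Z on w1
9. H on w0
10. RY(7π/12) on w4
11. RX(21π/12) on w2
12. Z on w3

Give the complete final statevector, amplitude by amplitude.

After the circuit, the state carries amplitude -sqrt(3*sqrt(2) + 6)/16 - sqrt(6*sqrt(2) + 12)/32 + sqrt(4 - 2*sqrt(2))/32 + sqrt(2 - sqrt(2))/16 - I*sqrt(sqrt(2) + 2)/16 + I*sqrt(12 - 6*sqrt(2))/32 + I*sqrt(2*sqrt(2) + 4)/32 + I*sqrt(6 - 3*sqrt(2))/16 on |00000>, -sqrt(sqrt(2) + 2)/16 - sqrt(6 - 3*sqrt(2))/16 - sqrt(2*sqrt(2) + 4)/32 - sqrt(12 - 6*sqrt(2))/32 - I*sqrt(6*sqrt(2) + 12)/32 + I*sqrt(4 - 2*sqrt(2))/32 + I*sqrt(2 - sqrt(2))/16 + I*sqrt(3*sqrt(2) + 6)/16 on |00001>, -sqrt(2 - sqrt(2))/16 - sqrt(4 - 2*sqrt(2))/32 + sqrt(6*sqrt(2) + 12)/32 + sqrt(3*sqrt(2) + 6)/16 - I*sqrt(6 - 3*sqrt(2))/16 - I*sqrt(2*sqrt(2) + 4)/32 - I*sqrt(12 - 6*sqrt(2))/32 + I*sqrt(sqrt(2) + 2)/16 on |00010>, sqrt(12 - 6*sqrt(2))/32 + sqrt(2*sqrt(2) + 4)/32 + sqrt(6 - 3*sqrt(2))/16 + sqrt(sqrt(2) + 2)/16 - I*sqrt(3*sqrt(2) + 6)/16 - I*sqrt(2 - sqrt(2))/16 - I*sqrt(4 - 2*sqrt(2))/32 + I*sqrt(6*sqrt(2) + 12)/32 on |00011>, -sqrt(3*sqrt(2) + 6)/16 - sqrt(4 - 2*sqrt(2))/32 + sqrt(2 - sqrt(2))/16 + sqrt(6*sqrt(2) + 12)/32 - I*sqrt(6 - 3*sqrt(2))/16 - I*sqrt(2*sqrt(2) + 4)/32 - I*sqrt(12 - 6*sqrt(2))/32 + I*sqrt(sqrt(2) + 2)/16 on |00100>, -sqrt(sqrt(2) + 2)/16 - sqrt(6 - 3*sqrt(2))/16 + sqrt(12 - 6*sqrt(2))/32 + sqrt(2*sqrt(2) + 4)/32 - I*sqrt(3*sqrt(2) + 6)/16 - I*sqrt(2 - sqrt(2))/16 - I*sqrt(4 - 2*sqrt(2))/32 + I*sqrt(6*sqrt(2) + 12)/32 on |00101>, -sqrt(6*sqrt(2) + 12)/32 - sqrt(2 - sqrt(2))/16 + sqrt(4 - 2*sqrt(2))/32 + sqrt(3*sqrt(2) + 6)/16 - I*sqrt(sqrt(2) + 2)/16 + I*sqrt(12 - 6*sqrt(2))/32 + I*sqrt(2*sqrt(2) + 4)/32 + I*sqrt(6 - 3*sqrt(2))/16 on |00110>, -sqrt(2*sqrt(2) + 4)/32 - sqrt(12 - 6*sqrt(2))/32 + sqrt(6 - 3*sqrt(2))/16 + sqrt(sqrt(2) + 2)/16 - I*sqrt(6*sqrt(2) + 12)/32 + I*sqrt(4 - 2*sqrt(2))/32 + I*sqrt(2 - sqrt(2))/16 + I*sqrt(3*sqrt(2) + 6)/16 on |00111>, 0 on |01000>, 0 on |01001>, 0 on |01010>, 0 on |01011>, 0 on |01100>, 0 on |01101>, 0 on |01110>, 0 on |01111>, -sqrt(3*sqrt(2) + 6)/16 - sqrt(6*sqrt(2) + 12)/32 + sqrt(4 - 2*sqrt(2))/32 + sqrt(2 - sqrt(2))/16 - I*sqrt(6 - 3*sqrt(2))/16 - I*sqrt(2*sqrt(2) + 4)/32 - I*sqrt(12 - 6*sqrt(2))/32 + I*sqrt(sqrt(2) + 2)/16 on |10000>, -sqrt(sqrt(2) + 2)/16 - sqrt(6 - 3*sqrt(2))/16 - sqrt(2*sqrt(2) + 4)/32 - sqrt(12 - 6*sqrt(2))/32 - I*sqrt(3*sqrt(2) + 6)/16 - I*sqrt(2 - sqrt(2))/16 - I*sqrt(4 - 2*sqrt(2))/32 + I*sqrt(6*sqrt(2) + 12)/32 on |10001>, -sqrt(2 - sqrt(2))/16 - sqrt(4 - 2*sqrt(2))/32 + sqrt(6*sqrt(2) + 12)/32 + sqrt(3*sqrt(2) + 6)/16 - I*sqrt(sqrt(2) + 2)/16 + I*sqrt(12 - 6*sqrt(2))/32 + I*sqrt(2*sqrt(2) + 4)/32 + I*sqrt(6 - 3*sqrt(2))/16 on |10010>, sqrt(12 - 6*sqrt(2))/32 + sqrt(2*sqrt(2) + 4)/32 + sqrt(6 - 3*sqrt(2))/16 + sqrt(sqrt(2) + 2)/16 - I*sqrt(6*sqrt(2) + 12)/32 + I*sqrt(4 - 2*sqrt(2))/32 + I*sqrt(2 - sqrt(2))/16 + I*sqrt(3*sqrt(2) + 6)/16 on |10011>, -sqrt(6*sqrt(2) + 12)/32 - sqrt(2 - sqrt(2))/16 + sqrt(4 - 2*sqrt(2))/32 + sqrt(3*sqrt(2) + 6)/16 - I*sqrt(6 - 3*sqrt(2))/16 - I*sqrt(2*sqrt(2) + 4)/32 - I*sqrt(12 - 6*sqrt(2))/32 + I*sqrt(sqrt(2) + 2)/16 on |10100>, -sqrt(2*sqrt(2) + 4)/32 - sqrt(12 - 6*sqrt(2))/32 + sqrt(6 - 3*sqrt(2))/16 + sqrt(sqrt(2) + 2)/16 - I*sqrt(3*sqrt(2) + 6)/16 - I*sqrt(2 - sqrt(2))/16 - I*sqrt(4 - 2*sqrt(2))/32 + I*sqrt(6*sqrt(2) + 12)/32 on |10101>, -sqrt(3*sqrt(2) + 6)/16 - sqrt(4 - 2*sqrt(2))/32 + sqrt(2 - sqrt(2))/16 + sqrt(6*sqrt(2) + 12)/32 - I*sqrt(sqrt(2) + 2)/16 + I*sqrt(12 - 6*sqrt(2))/32 + I*sqrt(2*sqrt(2) + 4)/32 + I*sqrt(6 - 3*sqrt(2))/16 on |10110>, -sqrt(sqrt(2) + 2)/16 - sqrt(6 - 3*sqrt(2))/16 + sqrt(12 - 6*sqrt(2))/32 + sqrt(2*sqrt(2) + 4)/32 - I*sqrt(6*sqrt(2) + 12)/32 + I*sqrt(4 - 2*sqrt(2))/32 + I*sqrt(2 - sqrt(2))/16 + I*sqrt(3*sqrt(2) + 6)/16 on |10111>, 0 on |11000>, 0 on |11001>, 0 on |11010>, 0 on |11011>, 0 on |11100>, 0 on |11101>, 0 on |11110>, 0 on |11111>.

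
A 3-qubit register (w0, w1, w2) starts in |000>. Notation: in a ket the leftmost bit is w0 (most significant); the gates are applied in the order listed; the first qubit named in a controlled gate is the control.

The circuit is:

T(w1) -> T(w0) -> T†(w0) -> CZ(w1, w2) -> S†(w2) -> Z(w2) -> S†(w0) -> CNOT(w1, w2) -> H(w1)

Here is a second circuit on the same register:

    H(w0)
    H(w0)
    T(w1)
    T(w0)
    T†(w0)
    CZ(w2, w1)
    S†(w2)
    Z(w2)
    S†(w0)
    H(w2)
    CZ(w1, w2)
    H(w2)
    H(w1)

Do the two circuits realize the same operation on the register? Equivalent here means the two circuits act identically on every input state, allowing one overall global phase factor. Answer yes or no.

Yes: on every input state the two circuits agree up to one overall phase factor.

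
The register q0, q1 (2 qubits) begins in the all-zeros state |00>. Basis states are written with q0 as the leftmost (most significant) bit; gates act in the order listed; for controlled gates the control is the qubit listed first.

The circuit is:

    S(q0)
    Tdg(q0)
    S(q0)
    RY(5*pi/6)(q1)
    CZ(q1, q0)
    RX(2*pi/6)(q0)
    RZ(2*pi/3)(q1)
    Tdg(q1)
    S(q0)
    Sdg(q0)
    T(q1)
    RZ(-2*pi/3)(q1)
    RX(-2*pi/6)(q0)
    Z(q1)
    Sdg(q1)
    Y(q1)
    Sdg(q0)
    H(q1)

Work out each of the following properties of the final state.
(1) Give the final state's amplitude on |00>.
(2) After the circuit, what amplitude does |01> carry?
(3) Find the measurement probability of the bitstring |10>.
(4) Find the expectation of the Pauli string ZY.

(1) |00> carries amplitude (1 - I)*(1 + sqrt(3)*I)/4 in the final state. Key observation: gates 6-13 undo each other exactly, leaving only the rest of the circuit to track.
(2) The final state's coefficient on |01> equals (1 - I)*(sqrt(3) + I)/4.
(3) Outcome |10> occurs with probability 0.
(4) The expectation value of ZY is -1/2.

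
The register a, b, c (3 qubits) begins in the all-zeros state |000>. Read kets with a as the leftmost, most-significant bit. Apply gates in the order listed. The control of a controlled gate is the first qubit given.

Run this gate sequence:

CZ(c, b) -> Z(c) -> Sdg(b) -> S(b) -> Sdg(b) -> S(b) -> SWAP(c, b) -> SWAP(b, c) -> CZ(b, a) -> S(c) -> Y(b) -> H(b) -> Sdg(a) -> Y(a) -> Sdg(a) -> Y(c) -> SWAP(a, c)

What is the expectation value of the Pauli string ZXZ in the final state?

In the final state, ZXZ has expectation -1. Key observation: steps 3-6 multiply out to the identity, so the circuit reduces to the remaining gates.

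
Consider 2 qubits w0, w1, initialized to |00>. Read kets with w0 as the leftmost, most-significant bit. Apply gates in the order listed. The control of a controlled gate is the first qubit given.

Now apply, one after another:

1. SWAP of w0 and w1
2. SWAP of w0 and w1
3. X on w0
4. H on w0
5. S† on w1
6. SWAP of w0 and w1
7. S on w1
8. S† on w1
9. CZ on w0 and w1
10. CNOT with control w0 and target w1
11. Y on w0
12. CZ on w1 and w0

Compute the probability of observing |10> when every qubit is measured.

A full measurement returns |10> with probability 1/2. Key observation: steps 1-2 multiply out to the identity, so the circuit reduces to the remaining gates.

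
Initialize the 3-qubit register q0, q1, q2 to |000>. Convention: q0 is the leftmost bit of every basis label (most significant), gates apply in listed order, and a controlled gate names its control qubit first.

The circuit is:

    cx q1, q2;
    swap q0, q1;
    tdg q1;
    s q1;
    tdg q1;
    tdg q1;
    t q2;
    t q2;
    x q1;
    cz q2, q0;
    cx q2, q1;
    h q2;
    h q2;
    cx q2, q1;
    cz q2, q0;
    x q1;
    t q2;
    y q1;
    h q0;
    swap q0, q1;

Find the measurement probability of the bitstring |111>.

Outcome |111> occurs with probability 0. Key observation: the block from step 9 through step 16 cancels to the identity and can be dropped.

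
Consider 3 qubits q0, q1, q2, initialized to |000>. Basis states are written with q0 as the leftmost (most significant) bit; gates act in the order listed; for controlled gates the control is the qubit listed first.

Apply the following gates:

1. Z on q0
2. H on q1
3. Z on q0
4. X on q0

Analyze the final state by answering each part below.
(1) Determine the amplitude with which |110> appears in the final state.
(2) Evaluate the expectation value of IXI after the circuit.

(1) |110> carries amplitude sqrt(2)/2 in the final state.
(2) The observable IXI averages to 1.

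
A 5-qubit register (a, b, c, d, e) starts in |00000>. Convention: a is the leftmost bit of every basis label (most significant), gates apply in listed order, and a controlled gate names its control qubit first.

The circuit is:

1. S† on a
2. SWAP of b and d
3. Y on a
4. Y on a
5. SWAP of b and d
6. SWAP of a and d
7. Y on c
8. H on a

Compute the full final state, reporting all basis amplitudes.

After the circuit, the state carries amplitude sqrt(2)*I/2 on |00100>, sqrt(2)*I/2 on |10100>, and 0 on every other basis state. Key observation: the block from step 2 through step 5 cancels to the identity and can be dropped.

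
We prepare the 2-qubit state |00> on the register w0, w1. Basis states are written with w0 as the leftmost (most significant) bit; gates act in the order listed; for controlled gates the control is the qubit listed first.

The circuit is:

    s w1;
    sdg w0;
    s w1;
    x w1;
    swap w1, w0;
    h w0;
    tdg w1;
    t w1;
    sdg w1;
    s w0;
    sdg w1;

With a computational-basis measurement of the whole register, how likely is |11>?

A full measurement returns |11> with probability 0.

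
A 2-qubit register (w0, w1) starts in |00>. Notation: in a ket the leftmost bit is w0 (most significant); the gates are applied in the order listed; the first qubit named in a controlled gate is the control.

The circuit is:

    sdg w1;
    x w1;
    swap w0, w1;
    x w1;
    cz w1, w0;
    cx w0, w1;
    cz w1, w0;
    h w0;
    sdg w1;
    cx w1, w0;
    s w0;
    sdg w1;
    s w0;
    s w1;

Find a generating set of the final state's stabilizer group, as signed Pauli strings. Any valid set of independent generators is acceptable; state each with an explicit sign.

The final state is stabilized by the group generated by +XI, +IZ; other independent generating sets are equally valid.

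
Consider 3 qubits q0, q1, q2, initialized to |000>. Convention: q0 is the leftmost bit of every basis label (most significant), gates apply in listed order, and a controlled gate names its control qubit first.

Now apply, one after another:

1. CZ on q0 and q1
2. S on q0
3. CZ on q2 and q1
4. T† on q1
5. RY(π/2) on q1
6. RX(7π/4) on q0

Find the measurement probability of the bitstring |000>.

A full measurement returns |000> with probability sqrt(2)/8 + 1/4.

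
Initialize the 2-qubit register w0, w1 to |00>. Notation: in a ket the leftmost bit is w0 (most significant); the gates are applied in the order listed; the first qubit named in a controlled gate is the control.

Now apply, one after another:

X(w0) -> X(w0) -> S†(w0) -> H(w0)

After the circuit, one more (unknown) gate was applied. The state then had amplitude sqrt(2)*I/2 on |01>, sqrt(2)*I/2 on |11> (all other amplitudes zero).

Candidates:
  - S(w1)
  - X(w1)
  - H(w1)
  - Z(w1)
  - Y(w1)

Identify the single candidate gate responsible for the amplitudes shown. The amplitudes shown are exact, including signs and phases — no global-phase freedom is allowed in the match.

It was Y(w1) that produced the state shown.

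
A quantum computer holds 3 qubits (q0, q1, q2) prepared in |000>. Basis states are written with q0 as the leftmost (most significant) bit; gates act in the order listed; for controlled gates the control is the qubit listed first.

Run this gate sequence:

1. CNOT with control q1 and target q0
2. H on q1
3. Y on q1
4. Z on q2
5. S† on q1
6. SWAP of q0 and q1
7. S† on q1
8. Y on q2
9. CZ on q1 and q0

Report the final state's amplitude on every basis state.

After the circuit, the state carries amplitude sqrt(2)/2 on |001>, sqrt(2)*I/2 on |101>, and 0 on every other basis state.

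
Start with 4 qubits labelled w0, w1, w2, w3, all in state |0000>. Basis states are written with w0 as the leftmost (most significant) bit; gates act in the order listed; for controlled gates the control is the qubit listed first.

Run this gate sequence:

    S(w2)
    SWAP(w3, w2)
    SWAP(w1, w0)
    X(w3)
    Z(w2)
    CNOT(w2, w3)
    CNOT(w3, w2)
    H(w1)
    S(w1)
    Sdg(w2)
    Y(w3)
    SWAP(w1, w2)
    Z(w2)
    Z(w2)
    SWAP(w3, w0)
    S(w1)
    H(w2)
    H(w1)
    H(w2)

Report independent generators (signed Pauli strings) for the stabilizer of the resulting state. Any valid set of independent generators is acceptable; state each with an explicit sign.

One valid set of independent stabilizer generators is -IXII, +IIYI, +ZIII, +IIIZ (any independent generating set of the same group is equally correct).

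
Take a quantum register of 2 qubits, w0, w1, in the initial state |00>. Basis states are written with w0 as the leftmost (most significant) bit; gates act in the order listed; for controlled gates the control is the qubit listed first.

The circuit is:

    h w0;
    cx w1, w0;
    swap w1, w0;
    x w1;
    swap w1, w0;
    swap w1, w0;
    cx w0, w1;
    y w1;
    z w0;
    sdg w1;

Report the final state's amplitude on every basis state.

After the circuit, the state carries amplitude -sqrt(2)*I/2 on |00>, sqrt(2)/2 on |01>, 0 on |10>, 0 on |11>. Key observation: steps 5-6 multiply out to the identity, so the circuit reduces to the remaining gates.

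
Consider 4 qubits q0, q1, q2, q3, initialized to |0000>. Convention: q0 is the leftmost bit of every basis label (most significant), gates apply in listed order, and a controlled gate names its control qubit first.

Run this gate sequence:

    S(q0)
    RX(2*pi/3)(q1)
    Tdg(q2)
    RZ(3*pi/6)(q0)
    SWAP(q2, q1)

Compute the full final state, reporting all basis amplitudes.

After the circuit, the state carries amplitude -exp(3*I*pi/4)/2 on |0000>, -sqrt(3)*exp(I*pi/4)/2 on |0010>, and 0 on every other basis state.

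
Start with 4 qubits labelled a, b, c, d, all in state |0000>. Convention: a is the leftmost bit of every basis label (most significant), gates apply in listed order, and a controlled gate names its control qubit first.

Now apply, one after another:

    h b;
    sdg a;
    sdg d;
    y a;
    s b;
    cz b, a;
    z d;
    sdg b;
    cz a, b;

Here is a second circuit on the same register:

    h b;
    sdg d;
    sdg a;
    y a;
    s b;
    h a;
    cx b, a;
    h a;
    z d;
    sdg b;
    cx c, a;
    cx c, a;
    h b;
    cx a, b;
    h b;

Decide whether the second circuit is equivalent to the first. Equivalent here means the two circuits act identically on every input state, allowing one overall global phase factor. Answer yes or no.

Yes: on every input state the two circuits agree up to one overall phase factor.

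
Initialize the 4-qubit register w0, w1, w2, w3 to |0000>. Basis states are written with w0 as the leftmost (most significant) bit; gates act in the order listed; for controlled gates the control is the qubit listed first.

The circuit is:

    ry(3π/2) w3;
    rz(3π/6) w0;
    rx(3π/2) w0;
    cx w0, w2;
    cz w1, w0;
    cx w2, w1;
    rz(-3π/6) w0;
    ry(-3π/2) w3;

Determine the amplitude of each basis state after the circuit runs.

The final amplitudes are -sqrt(2)/2 on |0000>, -sqrt(2)/2 on |1110>, and 0 on every other basis state.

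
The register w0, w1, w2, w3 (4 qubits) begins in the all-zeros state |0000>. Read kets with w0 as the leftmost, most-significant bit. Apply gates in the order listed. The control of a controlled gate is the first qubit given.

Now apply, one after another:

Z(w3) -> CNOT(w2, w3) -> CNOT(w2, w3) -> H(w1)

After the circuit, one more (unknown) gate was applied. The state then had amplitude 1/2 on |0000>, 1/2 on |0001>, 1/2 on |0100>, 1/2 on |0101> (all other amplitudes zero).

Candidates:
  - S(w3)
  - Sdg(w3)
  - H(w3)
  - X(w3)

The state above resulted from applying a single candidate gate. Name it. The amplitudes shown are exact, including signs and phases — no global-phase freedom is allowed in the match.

The unique candidate consistent with the amplitudes is H(w3).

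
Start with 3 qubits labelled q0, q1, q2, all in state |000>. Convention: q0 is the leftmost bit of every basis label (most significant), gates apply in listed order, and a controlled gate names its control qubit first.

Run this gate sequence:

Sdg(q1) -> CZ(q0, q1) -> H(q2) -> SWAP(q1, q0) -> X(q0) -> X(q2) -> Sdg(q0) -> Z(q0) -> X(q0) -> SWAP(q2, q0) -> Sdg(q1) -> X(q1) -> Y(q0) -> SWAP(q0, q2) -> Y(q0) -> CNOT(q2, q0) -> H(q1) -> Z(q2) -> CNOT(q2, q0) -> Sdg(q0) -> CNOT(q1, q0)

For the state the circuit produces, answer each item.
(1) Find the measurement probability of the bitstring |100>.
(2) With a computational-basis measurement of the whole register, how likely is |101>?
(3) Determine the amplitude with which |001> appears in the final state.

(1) A full measurement returns |100> with probability 1/4.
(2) The probability of measuring |101> is 1/4.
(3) The final state's coefficient on |001> equals 0.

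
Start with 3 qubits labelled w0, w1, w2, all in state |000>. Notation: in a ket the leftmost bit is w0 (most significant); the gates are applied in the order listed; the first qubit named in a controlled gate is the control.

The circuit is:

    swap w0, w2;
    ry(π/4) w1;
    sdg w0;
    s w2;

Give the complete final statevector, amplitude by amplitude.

The resulting statevector has amplitude sqrt(sqrt(2) + 2)/2 on |000>, sqrt(2 - sqrt(2))/2 on |010>, and 0 on every other basis state.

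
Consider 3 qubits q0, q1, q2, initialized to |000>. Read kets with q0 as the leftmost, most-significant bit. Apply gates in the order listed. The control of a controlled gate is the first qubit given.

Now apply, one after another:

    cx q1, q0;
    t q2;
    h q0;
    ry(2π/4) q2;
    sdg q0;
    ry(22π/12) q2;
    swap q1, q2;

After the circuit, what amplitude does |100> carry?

|100> carries amplitude sqrt(6)*I/4 in the final state.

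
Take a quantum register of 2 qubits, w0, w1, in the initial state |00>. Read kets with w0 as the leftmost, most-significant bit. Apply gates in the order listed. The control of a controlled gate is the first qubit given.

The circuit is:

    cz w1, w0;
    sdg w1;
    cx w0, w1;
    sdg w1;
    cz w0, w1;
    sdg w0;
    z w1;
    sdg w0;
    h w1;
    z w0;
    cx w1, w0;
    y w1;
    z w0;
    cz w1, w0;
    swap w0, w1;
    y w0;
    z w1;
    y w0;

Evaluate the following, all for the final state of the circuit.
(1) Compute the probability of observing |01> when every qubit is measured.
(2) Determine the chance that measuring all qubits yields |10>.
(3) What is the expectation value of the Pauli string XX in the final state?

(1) A full measurement returns |01> with probability 1/2.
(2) The probability of measuring |10> is 1/2.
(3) The observable XX averages to -1.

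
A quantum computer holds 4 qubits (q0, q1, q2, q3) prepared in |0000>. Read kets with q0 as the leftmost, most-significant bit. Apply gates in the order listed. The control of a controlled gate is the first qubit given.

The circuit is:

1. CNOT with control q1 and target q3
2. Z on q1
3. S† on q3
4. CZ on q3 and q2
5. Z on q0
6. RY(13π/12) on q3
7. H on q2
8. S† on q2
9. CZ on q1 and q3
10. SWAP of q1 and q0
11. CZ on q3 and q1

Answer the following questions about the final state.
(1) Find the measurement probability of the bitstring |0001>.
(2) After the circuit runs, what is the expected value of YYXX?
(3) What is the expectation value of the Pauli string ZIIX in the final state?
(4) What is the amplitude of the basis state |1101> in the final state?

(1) Outcome |0001> occurs with probability sqrt(2)/16 + sqrt(6)/16 + 1/4.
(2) The expectation value of YYXX is 0.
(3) The expectation value of ZIIX is -sqrt(6)/4 + sqrt(2)/4.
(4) The final state's coefficient on |1101> equals 0.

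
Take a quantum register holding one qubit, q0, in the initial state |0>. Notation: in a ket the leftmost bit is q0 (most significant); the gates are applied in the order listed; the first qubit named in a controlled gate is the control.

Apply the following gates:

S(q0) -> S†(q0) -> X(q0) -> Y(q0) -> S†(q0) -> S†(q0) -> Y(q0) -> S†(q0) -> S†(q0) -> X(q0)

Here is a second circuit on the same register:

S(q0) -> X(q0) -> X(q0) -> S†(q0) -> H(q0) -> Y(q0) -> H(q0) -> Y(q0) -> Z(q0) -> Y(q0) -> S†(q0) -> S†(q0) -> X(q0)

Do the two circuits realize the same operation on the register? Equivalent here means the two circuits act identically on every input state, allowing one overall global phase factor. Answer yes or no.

No, they are not equivalent — no single phase factor reconciles the two unitaries.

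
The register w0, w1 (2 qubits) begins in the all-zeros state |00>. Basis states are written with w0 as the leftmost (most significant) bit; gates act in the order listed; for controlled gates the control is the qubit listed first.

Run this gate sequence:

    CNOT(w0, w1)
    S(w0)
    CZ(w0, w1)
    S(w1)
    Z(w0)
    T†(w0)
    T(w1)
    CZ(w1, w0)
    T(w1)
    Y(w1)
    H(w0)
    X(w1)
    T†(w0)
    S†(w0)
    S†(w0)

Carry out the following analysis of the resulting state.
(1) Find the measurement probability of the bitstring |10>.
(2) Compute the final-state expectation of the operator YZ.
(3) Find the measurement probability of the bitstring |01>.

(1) The probability of measuring |10> is 1/2.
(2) The expectation value of YZ is sqrt(2)/2.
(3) Outcome |01> occurs with probability 0.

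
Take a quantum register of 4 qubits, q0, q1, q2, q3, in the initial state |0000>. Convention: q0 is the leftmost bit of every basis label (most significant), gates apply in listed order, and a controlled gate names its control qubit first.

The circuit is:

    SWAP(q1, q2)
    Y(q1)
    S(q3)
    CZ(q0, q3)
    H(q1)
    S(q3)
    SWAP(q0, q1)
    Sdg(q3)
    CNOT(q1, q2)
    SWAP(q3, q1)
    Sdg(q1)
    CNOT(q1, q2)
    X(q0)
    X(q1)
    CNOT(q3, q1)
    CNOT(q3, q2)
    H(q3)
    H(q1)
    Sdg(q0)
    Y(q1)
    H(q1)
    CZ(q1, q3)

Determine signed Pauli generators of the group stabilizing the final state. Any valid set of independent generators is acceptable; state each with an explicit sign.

The final state is stabilized by the group generated by +YIII, +IIIX, +IZII, +IIZI; other independent generating sets are equally valid.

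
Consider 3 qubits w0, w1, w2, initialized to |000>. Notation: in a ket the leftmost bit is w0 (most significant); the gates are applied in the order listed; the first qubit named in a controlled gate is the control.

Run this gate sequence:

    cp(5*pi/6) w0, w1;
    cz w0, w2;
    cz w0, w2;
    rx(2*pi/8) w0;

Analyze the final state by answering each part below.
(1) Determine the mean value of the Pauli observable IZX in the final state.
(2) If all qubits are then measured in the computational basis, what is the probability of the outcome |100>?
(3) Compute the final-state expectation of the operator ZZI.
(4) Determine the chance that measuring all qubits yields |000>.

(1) In the final state, IZX has expectation 0. Key observation: steps 2-3 multiply out to the identity, so the circuit reduces to the remaining gates.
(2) The probability of measuring |100> is 1/2 - sqrt(2)/4.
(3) The observable ZZI averages to sqrt(2)/2.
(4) A full measurement returns |000> with probability sqrt(2)/4 + 1/2.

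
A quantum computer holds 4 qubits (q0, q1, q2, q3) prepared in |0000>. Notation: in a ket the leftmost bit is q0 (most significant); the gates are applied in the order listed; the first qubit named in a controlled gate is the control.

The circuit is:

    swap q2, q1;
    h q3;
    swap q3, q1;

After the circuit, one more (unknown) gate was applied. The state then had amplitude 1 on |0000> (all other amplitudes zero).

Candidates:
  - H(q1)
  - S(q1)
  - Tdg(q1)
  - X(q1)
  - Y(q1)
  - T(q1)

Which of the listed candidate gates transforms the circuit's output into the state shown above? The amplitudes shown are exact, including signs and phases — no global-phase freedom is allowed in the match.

The applied gate was H(q1).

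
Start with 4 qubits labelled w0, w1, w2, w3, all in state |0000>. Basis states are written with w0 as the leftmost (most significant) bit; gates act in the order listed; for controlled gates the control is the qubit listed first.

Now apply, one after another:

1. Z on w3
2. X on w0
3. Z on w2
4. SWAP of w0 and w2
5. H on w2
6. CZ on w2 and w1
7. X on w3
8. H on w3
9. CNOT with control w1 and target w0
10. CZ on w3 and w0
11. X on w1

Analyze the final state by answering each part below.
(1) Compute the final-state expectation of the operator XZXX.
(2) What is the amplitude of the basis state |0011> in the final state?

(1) The expectation value of XZXX is 0.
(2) The amplitude on |0011> is 0.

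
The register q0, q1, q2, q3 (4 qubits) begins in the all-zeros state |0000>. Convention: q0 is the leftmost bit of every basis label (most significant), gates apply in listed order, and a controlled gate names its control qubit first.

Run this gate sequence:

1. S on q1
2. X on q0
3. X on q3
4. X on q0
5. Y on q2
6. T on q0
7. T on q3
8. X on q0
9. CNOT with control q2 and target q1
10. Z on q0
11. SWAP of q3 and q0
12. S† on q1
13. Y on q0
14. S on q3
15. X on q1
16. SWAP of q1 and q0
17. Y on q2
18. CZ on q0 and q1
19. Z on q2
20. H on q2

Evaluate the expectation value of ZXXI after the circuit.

The expectation value of ZXXI is 0.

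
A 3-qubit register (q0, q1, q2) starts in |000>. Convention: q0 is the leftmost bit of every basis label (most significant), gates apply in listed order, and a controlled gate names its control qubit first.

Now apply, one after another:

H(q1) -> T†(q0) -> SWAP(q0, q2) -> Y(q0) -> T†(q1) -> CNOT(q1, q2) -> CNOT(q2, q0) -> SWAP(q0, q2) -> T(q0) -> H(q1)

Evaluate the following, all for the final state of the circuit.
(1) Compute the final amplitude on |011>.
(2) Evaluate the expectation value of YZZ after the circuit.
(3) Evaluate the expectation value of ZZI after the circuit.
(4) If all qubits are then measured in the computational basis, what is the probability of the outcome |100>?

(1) |011> carries amplitude I/2 in the final state.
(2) The observable YZZ averages to 0.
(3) In the final state, ZZI has expectation 0.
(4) The probability of measuring |100> is 1/4.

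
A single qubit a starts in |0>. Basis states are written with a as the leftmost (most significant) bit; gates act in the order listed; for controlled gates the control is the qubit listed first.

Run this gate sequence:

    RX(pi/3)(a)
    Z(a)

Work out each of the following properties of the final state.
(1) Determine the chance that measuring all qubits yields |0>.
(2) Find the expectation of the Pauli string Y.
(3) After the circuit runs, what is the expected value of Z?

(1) A full measurement returns |0> with probability 3/4.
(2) In the final state, Y has expectation sqrt(3)/2.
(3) The expectation value of Z is 1/2.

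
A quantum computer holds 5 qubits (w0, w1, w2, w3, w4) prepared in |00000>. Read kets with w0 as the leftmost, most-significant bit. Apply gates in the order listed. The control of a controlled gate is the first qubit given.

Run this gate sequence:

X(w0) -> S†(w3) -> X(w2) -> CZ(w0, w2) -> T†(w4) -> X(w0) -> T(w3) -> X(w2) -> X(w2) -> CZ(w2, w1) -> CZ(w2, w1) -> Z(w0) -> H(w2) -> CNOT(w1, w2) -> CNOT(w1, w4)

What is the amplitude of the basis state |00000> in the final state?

The amplitude on |00000> is -sqrt(2)/2.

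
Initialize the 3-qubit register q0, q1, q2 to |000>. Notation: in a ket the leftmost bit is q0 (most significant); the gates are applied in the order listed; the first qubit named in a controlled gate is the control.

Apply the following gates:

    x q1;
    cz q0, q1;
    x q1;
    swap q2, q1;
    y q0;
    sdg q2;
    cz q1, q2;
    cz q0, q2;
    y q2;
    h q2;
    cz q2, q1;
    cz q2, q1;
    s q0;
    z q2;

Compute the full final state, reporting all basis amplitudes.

After the circuit, the state carries amplitude -sqrt(2)*I/2 on |100>, -sqrt(2)*I/2 on |101>, and 0 on every other basis state.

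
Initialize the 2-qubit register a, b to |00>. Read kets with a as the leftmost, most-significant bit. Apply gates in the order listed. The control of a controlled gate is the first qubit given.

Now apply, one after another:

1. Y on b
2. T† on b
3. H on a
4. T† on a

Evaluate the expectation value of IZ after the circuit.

In the final state, IZ has expectation -1.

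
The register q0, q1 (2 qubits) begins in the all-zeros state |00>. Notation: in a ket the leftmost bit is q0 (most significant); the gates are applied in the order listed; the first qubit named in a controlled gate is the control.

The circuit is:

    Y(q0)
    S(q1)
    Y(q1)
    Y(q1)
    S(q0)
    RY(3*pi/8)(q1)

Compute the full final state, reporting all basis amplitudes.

The resulting statevector has amplitude 0 on |00>, 0 on |01>, -cos(3*pi/16) on |10>, -sin(3*pi/16) on |11>.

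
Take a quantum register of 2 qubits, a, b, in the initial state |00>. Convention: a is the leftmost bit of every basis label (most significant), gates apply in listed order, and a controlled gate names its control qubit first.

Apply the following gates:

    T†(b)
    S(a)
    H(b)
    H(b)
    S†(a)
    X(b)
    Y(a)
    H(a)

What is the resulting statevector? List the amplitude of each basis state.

The final amplitudes are 0 on |00>, sqrt(2)*I/2 on |01>, 0 on |10>, -sqrt(2)*I/2 on |11>. Key observation: the block from step 2 through step 5 cancels to the identity and can be dropped.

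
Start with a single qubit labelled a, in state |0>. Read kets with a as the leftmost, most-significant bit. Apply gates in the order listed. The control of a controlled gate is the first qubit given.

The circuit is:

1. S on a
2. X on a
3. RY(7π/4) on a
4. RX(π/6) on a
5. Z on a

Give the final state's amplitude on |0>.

|0> carries amplitude -sqrt(12 - 6*sqrt(2))/8 - sqrt(4 - 2*sqrt(2))/8 - I*sqrt(2*sqrt(2) + 4)/8 + I*sqrt(6*sqrt(2) + 12)/8 in the final state.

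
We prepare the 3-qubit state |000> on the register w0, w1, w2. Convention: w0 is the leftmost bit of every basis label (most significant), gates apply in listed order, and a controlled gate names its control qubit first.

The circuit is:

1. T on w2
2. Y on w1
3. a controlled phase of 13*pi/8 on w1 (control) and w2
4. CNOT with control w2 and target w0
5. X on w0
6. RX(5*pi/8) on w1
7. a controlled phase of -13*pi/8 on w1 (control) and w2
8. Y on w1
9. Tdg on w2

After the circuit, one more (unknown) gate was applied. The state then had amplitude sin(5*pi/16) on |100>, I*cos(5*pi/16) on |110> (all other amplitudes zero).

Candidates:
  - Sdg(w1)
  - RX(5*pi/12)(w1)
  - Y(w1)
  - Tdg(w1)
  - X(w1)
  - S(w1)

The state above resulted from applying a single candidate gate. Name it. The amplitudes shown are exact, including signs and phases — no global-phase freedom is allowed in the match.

It was Y(w1) that produced the state shown.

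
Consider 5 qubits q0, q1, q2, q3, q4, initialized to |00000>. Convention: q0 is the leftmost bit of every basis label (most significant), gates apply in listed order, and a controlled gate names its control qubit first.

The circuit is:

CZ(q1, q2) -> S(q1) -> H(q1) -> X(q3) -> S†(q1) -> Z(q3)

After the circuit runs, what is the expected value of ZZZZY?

In the final state, ZZZZY has expectation 0.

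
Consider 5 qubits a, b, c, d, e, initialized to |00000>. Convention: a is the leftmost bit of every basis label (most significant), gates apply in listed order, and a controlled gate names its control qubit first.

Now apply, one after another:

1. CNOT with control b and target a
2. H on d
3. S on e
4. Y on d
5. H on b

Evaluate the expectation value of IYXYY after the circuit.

The observable IYXYY averages to 0.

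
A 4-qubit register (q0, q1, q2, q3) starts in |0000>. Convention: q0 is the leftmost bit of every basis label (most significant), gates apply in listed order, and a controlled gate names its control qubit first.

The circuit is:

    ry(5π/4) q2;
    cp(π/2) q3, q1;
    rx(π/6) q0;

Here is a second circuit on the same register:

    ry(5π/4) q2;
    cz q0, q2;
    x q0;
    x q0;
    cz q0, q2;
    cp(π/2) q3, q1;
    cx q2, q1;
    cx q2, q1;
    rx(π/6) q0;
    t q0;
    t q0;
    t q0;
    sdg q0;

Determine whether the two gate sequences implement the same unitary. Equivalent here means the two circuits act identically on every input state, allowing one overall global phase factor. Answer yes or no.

No, they are not equivalent — no single phase factor reconciles the two unitaries.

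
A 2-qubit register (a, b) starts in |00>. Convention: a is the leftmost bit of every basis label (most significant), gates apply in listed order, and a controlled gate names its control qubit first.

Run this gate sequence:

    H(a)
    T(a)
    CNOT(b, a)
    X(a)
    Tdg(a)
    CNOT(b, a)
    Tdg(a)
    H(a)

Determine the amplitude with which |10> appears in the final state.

|10> carries amplitude exp(I*pi/4)/2 + I/2 in the final state.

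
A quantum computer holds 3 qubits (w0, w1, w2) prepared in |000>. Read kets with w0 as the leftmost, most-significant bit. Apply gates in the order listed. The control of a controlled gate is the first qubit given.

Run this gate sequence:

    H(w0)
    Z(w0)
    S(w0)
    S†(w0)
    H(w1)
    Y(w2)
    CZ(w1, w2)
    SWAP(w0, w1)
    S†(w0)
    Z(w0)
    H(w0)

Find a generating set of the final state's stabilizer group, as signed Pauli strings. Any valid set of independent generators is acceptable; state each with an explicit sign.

The final state is stabilized by the group generated by +YII, -IXI, -IIZ; other independent generating sets are equally valid.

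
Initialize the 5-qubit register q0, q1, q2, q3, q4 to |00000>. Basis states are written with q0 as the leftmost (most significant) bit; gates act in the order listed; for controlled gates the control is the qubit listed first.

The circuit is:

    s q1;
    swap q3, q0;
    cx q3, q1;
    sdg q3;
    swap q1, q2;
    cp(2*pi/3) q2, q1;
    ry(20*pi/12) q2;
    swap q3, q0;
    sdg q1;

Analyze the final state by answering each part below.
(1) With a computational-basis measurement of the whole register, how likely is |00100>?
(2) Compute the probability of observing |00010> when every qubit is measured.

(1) The probability of measuring |00100> is 1/4.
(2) The probability of measuring |00010> is 0.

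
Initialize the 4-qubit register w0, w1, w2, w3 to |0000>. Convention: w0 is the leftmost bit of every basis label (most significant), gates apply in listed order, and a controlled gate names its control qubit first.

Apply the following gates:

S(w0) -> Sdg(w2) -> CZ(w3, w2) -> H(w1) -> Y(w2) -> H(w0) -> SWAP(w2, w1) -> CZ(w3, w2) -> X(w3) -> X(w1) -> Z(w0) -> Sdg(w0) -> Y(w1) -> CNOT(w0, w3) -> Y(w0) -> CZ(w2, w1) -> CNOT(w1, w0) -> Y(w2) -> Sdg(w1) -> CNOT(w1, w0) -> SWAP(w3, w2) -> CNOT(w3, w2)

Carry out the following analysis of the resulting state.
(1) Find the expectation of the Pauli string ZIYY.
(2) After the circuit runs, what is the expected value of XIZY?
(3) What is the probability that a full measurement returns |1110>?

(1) The expectation value of ZIYY is -1.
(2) In the final state, XIZY has expectation 1.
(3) The probability of measuring |1110> is 1/4.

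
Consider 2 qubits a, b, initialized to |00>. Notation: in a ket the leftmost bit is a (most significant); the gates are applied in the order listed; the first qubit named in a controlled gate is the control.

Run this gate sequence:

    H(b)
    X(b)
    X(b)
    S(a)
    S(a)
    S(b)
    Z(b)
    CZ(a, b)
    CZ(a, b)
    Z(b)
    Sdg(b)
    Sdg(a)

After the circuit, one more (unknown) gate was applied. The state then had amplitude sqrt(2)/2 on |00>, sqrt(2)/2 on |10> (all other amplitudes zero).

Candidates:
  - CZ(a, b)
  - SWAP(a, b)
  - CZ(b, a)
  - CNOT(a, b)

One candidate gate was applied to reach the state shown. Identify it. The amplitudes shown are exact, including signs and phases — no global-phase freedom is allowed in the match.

The applied gate was SWAP(a, b). Key observation: steps 5-12 multiply out to the identity, so the circuit reduces to the remaining gates.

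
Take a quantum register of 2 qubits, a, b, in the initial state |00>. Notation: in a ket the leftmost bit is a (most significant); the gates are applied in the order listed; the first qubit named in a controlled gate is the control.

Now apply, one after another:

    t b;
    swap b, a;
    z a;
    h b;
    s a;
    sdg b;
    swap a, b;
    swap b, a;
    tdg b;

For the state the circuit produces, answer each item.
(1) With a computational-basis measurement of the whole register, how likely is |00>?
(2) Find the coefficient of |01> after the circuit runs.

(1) The probability of measuring |00> is 1/2.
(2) The final state's coefficient on |01> equals -sqrt(2)*exp(I*pi/4)/2.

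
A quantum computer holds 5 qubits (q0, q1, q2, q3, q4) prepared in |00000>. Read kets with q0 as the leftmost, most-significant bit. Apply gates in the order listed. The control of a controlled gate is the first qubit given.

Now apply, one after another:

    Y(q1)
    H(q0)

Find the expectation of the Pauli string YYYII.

The expectation value of YYYII is 0.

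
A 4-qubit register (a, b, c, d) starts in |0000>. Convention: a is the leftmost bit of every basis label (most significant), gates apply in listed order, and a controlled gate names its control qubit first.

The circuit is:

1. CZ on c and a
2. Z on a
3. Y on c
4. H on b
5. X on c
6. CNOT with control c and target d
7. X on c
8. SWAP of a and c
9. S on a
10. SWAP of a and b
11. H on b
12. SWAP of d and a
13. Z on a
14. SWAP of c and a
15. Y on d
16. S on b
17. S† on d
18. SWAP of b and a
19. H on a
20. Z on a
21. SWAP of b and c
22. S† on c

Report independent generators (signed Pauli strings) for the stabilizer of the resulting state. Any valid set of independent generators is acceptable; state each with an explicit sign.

The stabilizer group can be generated by -YIII, +IIIY, +IZII, +IIZI, among other valid generating sets.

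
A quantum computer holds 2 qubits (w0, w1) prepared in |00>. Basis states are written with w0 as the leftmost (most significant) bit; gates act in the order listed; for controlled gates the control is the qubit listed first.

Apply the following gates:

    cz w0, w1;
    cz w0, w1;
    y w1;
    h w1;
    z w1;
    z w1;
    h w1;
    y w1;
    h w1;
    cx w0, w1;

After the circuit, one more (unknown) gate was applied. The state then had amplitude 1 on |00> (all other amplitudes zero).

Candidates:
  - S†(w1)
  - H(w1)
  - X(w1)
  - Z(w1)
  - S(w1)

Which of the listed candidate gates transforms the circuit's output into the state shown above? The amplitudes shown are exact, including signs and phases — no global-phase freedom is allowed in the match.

The applied gate was H(w1). Key observation: steps 3-8 multiply out to the identity, so the circuit reduces to the remaining gates.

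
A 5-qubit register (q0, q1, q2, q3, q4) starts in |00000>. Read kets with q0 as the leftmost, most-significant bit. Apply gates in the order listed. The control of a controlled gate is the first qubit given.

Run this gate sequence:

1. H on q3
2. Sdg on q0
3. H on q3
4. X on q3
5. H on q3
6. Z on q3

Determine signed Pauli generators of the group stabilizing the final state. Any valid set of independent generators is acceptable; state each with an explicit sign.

One valid set of independent stabilizer generators is +IIIXI, +ZIIII, +IZIII, +IIZII, +IIIIZ (any independent generating set of the same group is equally correct). Key observation: gates 3-6 undo each other exactly, leaving only the rest of the circuit to track.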